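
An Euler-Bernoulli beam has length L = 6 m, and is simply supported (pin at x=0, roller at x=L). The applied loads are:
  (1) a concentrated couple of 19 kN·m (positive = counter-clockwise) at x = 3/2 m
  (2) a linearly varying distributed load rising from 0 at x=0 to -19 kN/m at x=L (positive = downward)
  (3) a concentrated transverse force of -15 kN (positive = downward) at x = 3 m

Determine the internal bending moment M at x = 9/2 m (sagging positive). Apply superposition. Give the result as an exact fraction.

Load 1 — applied couple M₀=19 kN·m at a=3/2 m (b=L-a=9/2):
  M_1 = M₀x/L - M₀  [x>a] = 19·(9/2)/6 - 19 = -19/4 kN·m
Load 2 — triangular load w₀=-19 kN/m (0→w₀ over full span):
  M_2 = w₀Lx/6 - w₀x³/(6L) = (-19)·6·(9/2)/6 - (-19)·(9/2)³/(6·6) = -1197/32 kN·m
Load 3 — point force P=-15 kN at a=3 m (b=L-a=3):
  M_3 = Pa(L-x)/L  [x>a] = (-15)·3·(6-(9/2))/6 = -45/4 kN·m
Superposition: M = Σ M_i = -1709/32 kN·m ≈ -53.406250 kN·m

M(9/2) = -1709/32 kN·m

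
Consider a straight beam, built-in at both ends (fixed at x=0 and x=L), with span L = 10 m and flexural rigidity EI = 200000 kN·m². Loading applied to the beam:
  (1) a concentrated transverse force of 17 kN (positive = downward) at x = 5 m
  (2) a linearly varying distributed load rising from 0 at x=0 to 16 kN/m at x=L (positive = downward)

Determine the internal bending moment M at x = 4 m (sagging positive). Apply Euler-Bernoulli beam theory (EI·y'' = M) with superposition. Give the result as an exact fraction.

Load 1 — point force P=17 kN at a=5 m (b=L-a=5):
  M_1 = Pb²(3a+b)x/L³ - Pab²/L²  [x≤a] = 17·5²·(3·5+5)·4/10³ - 17·5·5²/10² = 51/4 kN·m
Load 2 — triangular load w₀=16 kN/m (0→w₀ over full span):
  M_2 = 3w₀Lx/20 - w₀L²/30 - w₀x³/(6L) = 3·16·10·4/20 - 16·10²/30 - 16·4³/(6·10) = 128/5 kN·m
Superposition: M = Σ M_i = 767/20 kN·m ≈ 38.350000 kN·m

M(4) = 767/20 kN·m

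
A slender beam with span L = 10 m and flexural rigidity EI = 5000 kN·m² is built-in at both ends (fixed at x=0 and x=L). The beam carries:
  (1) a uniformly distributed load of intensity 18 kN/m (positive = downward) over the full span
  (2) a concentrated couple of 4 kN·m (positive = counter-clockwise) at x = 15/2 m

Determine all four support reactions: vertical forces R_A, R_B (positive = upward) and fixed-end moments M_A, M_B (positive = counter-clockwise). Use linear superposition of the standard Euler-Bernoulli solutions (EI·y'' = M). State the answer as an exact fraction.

R_A = 1809/20 kN, M_A = 605/4 kN·m, R_B = 1791/20 kN, M_B = -603/4 kN·m

Load 1 — uniform load w=18 kN/m over full span:
  R_A = wL/2 = 18·10/2 = 90 kN
  M_A = wL²/12 = 18·10²/12 = 150 kN·m
  R_B = wL/2 = 18·10/2 = 90 kN
  M_B = -wL²/12 = -18·10²/12 = -150 kN·m
Load 2 — applied couple M₀=4 kN·m at a=15/2 m (b=L-a=5/2):
  R_A = 6M₀ab/L³ = 6·4·(15/2)·(5/2)/10³ = 9/20 kN
  M_A = M₀b(2a-b)/L² = 4·(5/2)·(2·(15/2)-(5/2))/10² = 5/4 kN·m
  R_B = -6M₀ab/L³ = -6·4·(15/2)·(5/2)/10³ = -9/20 kN
  M_B = M₀a(2b-a)/L² = 4·(15/2)·(2·(5/2)-(15/2))/10² = -3/4 kN·m
Superposition: R_A = 1809/20 kN, M_A = 605/4 kN·m, R_B = 1791/20 kN, M_B = -603/4 kN·m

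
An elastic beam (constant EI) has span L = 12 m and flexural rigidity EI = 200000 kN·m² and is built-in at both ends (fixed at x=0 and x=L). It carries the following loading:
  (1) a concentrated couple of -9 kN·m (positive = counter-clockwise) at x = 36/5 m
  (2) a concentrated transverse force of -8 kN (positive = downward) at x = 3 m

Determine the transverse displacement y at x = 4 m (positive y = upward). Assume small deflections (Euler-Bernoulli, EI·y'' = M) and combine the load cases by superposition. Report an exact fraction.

Load 1 — applied couple M₀=-9 kN·m at a=36/5 m (b=L-a=24/5):
  y_1 = (R_Ax³/6 - M_Ax²/2)/EI  [x≤a] with R_A=-27/25, M_A=-72/25 = ((-27/25)·4³/6 - (-72/25)·4²/2)/200000 = 9/156250 m
Load 2 — point force P=-8 kN at a=3 m (b=L-a=9):
  y_2 = -Pa²(L-x)²(3bL-(3b+a)(L-x))/(6L³EI)  [x>a] = -(-8)·3²·(12-4)²·(3·9·12-(3·9+3)·(12-4))/(6·12³·200000) = 7/37500 m
Superposition: y = Σ y_i = 229/937500 m ≈ 0.000244 m

y(4) = 229/937500 m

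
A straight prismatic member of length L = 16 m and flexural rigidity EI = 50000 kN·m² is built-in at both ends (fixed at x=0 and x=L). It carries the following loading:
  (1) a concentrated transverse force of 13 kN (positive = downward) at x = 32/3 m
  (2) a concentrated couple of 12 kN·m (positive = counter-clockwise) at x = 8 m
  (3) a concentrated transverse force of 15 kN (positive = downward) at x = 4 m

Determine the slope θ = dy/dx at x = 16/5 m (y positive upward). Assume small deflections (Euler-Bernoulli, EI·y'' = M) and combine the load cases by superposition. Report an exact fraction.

θ(16/5) = -6673/4218750 rad

Load 1 — point force P=13 kN at a=32/3 m (b=L-a=16/3):
  θ_1 = -Pb²x(2aL-(3a+b)x)/(2L³EI)  [x≤a] = -13·(16/3)²·(16/5)·(2·(32/3)·16-(3·(32/3)+(16/3))·(16/5))/(2·16³·50000) = -1352/2109375 rad
Load 2 — applied couple M₀=12 kN·m at a=8 m (b=L-a=8):
  θ_2 = (R_Ax²/2 - M_Ax)/EI  [x≤a] with R_A=9/8, M_A=3 = ((9/8)·(16/5)²/2 - 3·(16/5))/50000 = -6/78125 rad
Load 3 — point force P=15 kN at a=4 m (b=L-a=12):
  θ_3 = -Pb²x(2aL-(3a+b)x)/(2L³EI)  [x≤a] = -15·12²·(16/5)·(2·4·16-(3·4+12)·(16/5))/(2·16³·50000) = -27/31250 rad
Superposition: θ = Σ θ_i = -6673/4218750 rad ≈ -0.001582 rad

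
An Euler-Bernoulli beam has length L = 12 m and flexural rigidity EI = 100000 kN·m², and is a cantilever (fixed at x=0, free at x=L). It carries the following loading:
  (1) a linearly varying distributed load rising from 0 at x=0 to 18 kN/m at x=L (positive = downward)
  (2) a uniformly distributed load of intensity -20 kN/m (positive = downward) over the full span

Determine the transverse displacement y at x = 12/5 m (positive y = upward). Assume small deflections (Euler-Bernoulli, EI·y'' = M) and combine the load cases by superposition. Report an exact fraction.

y(12/5) = 674514/48828125 m

Load 1 — triangular load w₀=18 kN/m (0→w₀ over full span):
  y_1 = (w₀Lx³/12-w₀L²x²/6-w₀x⁵/(120L))/EI = (18·12·(12/5)³/12-18·12²·(12/5)²/6-18·(12/5)⁵/(120·12))/100000 = -1093986/48828125 m
Load 2 — uniform load w=-20 kN/m over full span:
  y_2 = -wx²(x²-4Lx+6L²)/(24EI) = -(-20)·(12/5)²·((12/5)²-4·12·(12/5)+6·12²)/(24·100000) = 14148/390625 m
Superposition: y = Σ y_i = 674514/48828125 m ≈ 0.013814 m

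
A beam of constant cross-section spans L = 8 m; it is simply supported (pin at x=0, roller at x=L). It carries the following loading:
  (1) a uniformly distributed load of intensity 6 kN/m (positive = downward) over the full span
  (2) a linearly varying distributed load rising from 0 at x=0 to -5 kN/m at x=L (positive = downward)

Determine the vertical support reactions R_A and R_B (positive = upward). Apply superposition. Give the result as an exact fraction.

R_A = 52/3 kN, R_B = 32/3 kN

Load 1 — uniform load w=6 kN/m over full span:
  R_A = wL/2 = 6·8/2 = 24 kN
  R_B = wL/2 = 6·8/2 = 24 kN
Load 2 — triangular load w₀=-5 kN/m (0→w₀ over full span):
  R_A = w₀L/6 = (-5)·8/6 = -20/3 kN
  R_B = w₀L/3 = (-5)·8/3 = -40/3 kN
Superposition: R_A = 52/3 kN, R_B = 32/3 kN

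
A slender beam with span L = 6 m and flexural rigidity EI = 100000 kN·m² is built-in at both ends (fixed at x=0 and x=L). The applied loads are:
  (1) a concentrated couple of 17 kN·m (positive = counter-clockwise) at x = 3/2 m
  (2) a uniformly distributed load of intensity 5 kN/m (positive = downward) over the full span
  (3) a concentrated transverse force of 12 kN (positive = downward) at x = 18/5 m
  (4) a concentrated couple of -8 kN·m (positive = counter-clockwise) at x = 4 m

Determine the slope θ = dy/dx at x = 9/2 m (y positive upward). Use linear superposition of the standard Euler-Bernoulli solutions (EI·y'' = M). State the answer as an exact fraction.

Load 1 — applied couple M₀=17 kN·m at a=3/2 m (b=L-a=9/2):
  θ_1 = (R_Ax²/2 - M_Ax - M₀(x-a))/EI  [x>a] with R_A=51/16, M_A=-51/16 = ((51/16)·(9/2)²/2 - (-51/16)·(9/2) - 17·((9/2)-(3/2)))/100000 = -561/12800000 rad
Load 2 — uniform load w=5 kN/m over full span:
  θ_2 = -wx(L-x)(L-2x)/(12EI) = -5·(9/2)·(6-(9/2))·(6-2·(9/2))/(12·100000) = 27/320000 rad
Load 3 — point force P=12 kN at a=18/5 m (b=L-a=12/5):
  θ_3 = Pa²(L-x)(2bL-(3b+a)(L-x))/(2L³EI)  [x>a] = 12·(18/5)²·(6-(9/2))·(2·(12/5)·6-(3·(12/5)+(18/5))·(6-(9/2)))/(2·6³·100000) = 1701/25000000 rad
Load 4 — applied couple M₀=-8 kN·m at a=4 m (b=L-a=2):
  θ_4 = (R_Ax²/2 - M_Ax - M₀(x-a))/EI  [x>a] with R_A=-16/9, M_A=-8/3 = ((-16/9)·(9/2)²/2 - (-8/3)·(9/2) - (-8)·((9/2)-4))/100000 = -1/50000 rad
Superposition: θ = Σ θ_i = 141739/1600000000 rad ≈ 0.000089 rad

θ(9/2) = 141739/1600000000 rad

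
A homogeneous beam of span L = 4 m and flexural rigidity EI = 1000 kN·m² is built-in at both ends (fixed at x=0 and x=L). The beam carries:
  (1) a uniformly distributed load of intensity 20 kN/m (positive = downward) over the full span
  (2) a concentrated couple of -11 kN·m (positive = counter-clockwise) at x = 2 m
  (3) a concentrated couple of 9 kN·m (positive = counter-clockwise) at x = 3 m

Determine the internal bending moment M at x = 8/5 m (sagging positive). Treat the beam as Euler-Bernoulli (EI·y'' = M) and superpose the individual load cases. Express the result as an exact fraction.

M(8/5) = 2189/240 kN·m

Load 1 — uniform load w=20 kN/m over full span:
  M_1 = wLx/2 - wL²/12 - wx²/2 = 20·4·(8/5)/2 - 20·4²/12 - 20·(8/5)²/2 = 176/15 kN·m
Load 2 — applied couple M₀=-11 kN·m at a=2 m (b=L-a=2):
  M_2 = R_Ax - M_A  [x≤a] with R_A=-33/8, M_A=-11/4 = (-33/8)·(8/5) - (-11/4) = -77/20 kN·m
Load 3 — applied couple M₀=9 kN·m at a=3 m (b=L-a=1):
  M_3 = R_Ax - M_A  [x≤a] with R_A=81/32, M_A=45/16 = (81/32)·(8/5) - (45/16) = 99/80 kN·m
Superposition: M = Σ M_i = 2189/240 kN·m ≈ 9.120833 kN·m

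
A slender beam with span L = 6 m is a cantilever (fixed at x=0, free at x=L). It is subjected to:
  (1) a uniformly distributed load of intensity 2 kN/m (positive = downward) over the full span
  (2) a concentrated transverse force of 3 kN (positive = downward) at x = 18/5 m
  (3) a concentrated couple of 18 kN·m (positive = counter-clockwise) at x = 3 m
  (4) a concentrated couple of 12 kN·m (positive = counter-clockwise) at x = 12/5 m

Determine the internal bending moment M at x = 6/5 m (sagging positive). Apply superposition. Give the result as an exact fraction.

M(6/5) = -6/25 kN·m

Load 1 — uniform load w=2 kN/m over full span:
  M_1 = -w(L-x)²/2 = -2·(6-(6/5))²/2 = -576/25 kN·m
Load 2 — point force P=3 kN at a=18/5 m (b=L-a=12/5):
  M_2 = -P(a-x)  [x≤a] = -3·((18/5)-(6/5)) = -36/5 kN·m
Load 3 — applied couple M₀=18 kN·m at a=3 m (b=L-a=3):
  M_3 = M₀  [x≤a] = 18 = 18 kN·m
Load 4 — applied couple M₀=12 kN·m at a=12/5 m (b=L-a=18/5):
  M_4 = M₀  [x≤a] = 12 = 12 kN·m
Superposition: M = Σ M_i = -6/25 kN·m ≈ -0.240000 kN·m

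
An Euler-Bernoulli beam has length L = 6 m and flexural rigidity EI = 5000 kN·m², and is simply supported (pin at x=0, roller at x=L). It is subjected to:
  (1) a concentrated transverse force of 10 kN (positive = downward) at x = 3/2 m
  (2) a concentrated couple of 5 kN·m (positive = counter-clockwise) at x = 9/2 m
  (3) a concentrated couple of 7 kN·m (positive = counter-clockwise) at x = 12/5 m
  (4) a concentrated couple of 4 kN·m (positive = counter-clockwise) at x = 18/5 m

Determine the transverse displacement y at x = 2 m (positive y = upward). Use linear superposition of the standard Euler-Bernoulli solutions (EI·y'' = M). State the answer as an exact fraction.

Load 1 — point force P=10 kN at a=3/2 m (b=L-a=9/2):
  y_1 = -Pa(L-x)(2Lx-a²-x²)/(6LEI)  [x>a] = -10·(3/2)·(6-2)·(2·6·2-(3/2)²-2²)/(6·6·5000) = -71/12000 m
Load 2 — applied couple M₀=5 kN·m at a=9/2 m (b=L-a=3/2):
  y_2 = (M₀x³/(6L)+C₁x)/EI  [x≤a] with C₁=M₀(3b²-L²)/(6L)=-65/16 = (5·2³/(6·6)+(-65/16)·2)/5000 = -101/72000 m
Load 3 — applied couple M₀=7 kN·m at a=12/5 m (b=L-a=18/5):
  y_3 = (M₀x³/(6L)+C₁x)/EI  [x≤a] with C₁=M₀(3b²-L²)/(6L)=14/25 = (7·2³/(6·6)+(14/25)·2)/5000 = 301/562500 m
Load 4 — applied couple M₀=4 kN·m at a=18/5 m (b=L-a=12/5):
  y_4 = (M₀x³/(6L)+C₁x)/EI  [x≤a] with C₁=M₀(3b²-L²)/(6L)=-52/25 = (4·2³/(6·6)+(-52/25)·2)/5000 = -92/140625 m
Superposition: y = Σ y_i = -66947/9000000 m ≈ -0.007439 m

y(2) = -66947/9000000 m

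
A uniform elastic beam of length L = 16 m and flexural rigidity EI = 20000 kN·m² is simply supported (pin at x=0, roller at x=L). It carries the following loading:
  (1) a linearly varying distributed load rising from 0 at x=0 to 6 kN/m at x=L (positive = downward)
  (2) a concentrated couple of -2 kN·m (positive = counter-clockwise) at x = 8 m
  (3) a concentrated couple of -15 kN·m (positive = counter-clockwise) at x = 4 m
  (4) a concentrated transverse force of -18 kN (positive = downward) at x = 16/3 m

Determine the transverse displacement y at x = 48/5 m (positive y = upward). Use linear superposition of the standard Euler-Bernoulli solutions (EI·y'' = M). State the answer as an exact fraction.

y(48/5) = -12822613/175781250 m

Load 1 — triangular load w₀=6 kN/m (0→w₀ over full span):
  y_1 = -w₀x(7L⁴-10L²x²+3x⁴)/(360LEI) = -6·(48/5)·(7·16⁴-10·16²·(48/5)²+3·(48/5)⁴)/(360·16·20000) = -1212416/9765625 m
Load 2 — applied couple M₀=-2 kN·m at a=8 m (b=L-a=8):
  y_2 = (M₀x³/(6L)-M₀(x-a)²/2+C₁x)/EI  [x>a] with C₁=M₀(3b²-L²)/(6L)=4/3 = ((-2)·(48/5)³/(6·16)-(-2)·((48/5)-8)²/2+(4/3)·(48/5))/20000 = -12/78125 m
Load 3 — applied couple M₀=-15 kN·m at a=4 m (b=L-a=12):
  y_3 = (M₀x³/(6L)-M₀(x-a)²/2+C₁x)/EI  [x>a] with C₁=M₀(3b²-L²)/(6L)=-55/2 = ((-15)·(48/5)³/(6·16)-(-15)·((48/5)-4)²/2+(-55/2)·(48/5))/20000 = -261/31250 m
Load 4 — point force P=-18 kN at a=16/3 m (b=L-a=32/3):
  y_4 = -Pa(L-x)(2Lx-a²-x²)/(6LEI)  [x>a] = -(-18)·(16/3)·(16-(48/5))·(2·16·(48/5)-(16/3)²-(48/5)²)/(6·16·20000) = 41984/703125 m
Superposition: y = Σ y_i = -12822613/175781250 m ≈ -0.072946 m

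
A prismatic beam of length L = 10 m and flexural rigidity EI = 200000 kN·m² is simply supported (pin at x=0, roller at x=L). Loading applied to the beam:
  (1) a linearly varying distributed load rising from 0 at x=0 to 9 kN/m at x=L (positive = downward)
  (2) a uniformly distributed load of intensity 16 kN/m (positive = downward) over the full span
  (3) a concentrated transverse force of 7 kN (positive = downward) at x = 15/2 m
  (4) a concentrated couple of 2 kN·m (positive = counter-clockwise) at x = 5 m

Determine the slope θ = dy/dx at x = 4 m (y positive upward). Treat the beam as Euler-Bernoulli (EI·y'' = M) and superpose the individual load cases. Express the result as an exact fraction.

θ(4) = -26353/19200000 rad

Load 1 — triangular load w₀=9 kN/m (0→w₀ over full span):
  θ_1 = -w₀(7L⁴-30L²x²+15x⁴)/(360LEI) = -9·(7·10⁴-30·10²·4²+15·4⁴)/(360·10·200000) = -323/1000000 rad
Load 2 — uniform load w=16 kN/m over full span:
  θ_2 = -w(L³-6Lx²+4x³)/(24EI) = -16·(10³-6·10·4²+4·4³)/(24·200000) = -37/37500 rad
Load 3 — point force P=7 kN at a=15/2 m (b=L-a=5/2):
  θ_3 = -Pb(L²-b²-3x²)/(6LEI)  [x≤a] = -7·(5/2)·(10²-(5/2)²-3·4²)/(6·10·200000) = -427/6400000 rad
Load 4 — applied couple M₀=2 kN·m at a=5 m (b=L-a=5):
  θ_4 = (M₀x²/(2L)+C₁)/EI  [x≤a] with C₁=M₀(3b²-L²)/(6L)=-5/6 = (2·4²/(2·10)+(-5/6))/200000 = 23/6000000 rad
Superposition: θ = Σ θ_i = -26353/19200000 rad ≈ -0.001373 rad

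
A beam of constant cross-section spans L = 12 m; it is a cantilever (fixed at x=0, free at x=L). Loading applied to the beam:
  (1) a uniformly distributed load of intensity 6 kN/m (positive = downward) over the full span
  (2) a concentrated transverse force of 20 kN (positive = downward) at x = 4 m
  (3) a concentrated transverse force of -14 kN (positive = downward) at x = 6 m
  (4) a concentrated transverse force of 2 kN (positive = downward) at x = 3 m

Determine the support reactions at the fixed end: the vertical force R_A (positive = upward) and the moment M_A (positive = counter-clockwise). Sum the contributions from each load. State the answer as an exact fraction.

R_A = 80 kN, M_A = 434 kN·m

Load 1 — uniform load w=6 kN/m over full span:
  R_A = wL = 6·12 = 72 kN
  M_A = wL²/2 = 6·12²/2 = 432 kN·m
Load 2 — point force P=20 kN at a=4 m (b=L-a=8):
  R_A = P = 20 kN
  M_A = Pa = 20·4 = 80 kN·m
Load 3 — point force P=-14 kN at a=6 m (b=L-a=6):
  R_A = P = (-14) = -14 kN
  M_A = Pa = (-14)·6 = -84 kN·m
Load 4 — point force P=2 kN at a=3 m (b=L-a=9):
  R_A = P = 2 kN
  M_A = Pa = 2·3 = 6 kN·m
Superposition: R_A = 80 kN, M_A = 434 kN·m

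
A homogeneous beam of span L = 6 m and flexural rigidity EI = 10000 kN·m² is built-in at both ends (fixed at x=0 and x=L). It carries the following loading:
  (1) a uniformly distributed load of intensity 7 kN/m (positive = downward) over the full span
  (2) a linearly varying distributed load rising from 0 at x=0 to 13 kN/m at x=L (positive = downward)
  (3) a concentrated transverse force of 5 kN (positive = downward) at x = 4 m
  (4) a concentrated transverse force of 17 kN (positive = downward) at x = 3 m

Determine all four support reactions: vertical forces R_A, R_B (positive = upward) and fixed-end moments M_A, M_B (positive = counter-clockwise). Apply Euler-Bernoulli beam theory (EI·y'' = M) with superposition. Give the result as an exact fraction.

Load 1 — uniform load w=7 kN/m over full span:
  R_A = wL/2 = 7·6/2 = 21 kN
  M_A = wL²/12 = 7·6²/12 = 21 kN·m
  R_B = wL/2 = 7·6/2 = 21 kN
  M_B = -wL²/12 = -7·6²/12 = -21 kN·m
Load 2 — triangular load w₀=13 kN/m (0→w₀ over full span):
  R_A = 3w₀L/20 = 3·13·6/20 = 117/10 kN
  M_A = w₀L²/30 = 13·6²/30 = 78/5 kN·m
  R_B = 7w₀L/20 = 7·13·6/20 = 273/10 kN
  M_B = -w₀L²/20 = -13·6²/20 = -117/5 kN·m
Load 3 — point force P=5 kN at a=4 m (b=L-a=2):
  R_A = Pb²(3a+b)/L³ = 5·2²·(3·4+2)/6³ = 35/27 kN
  M_A = Pab²/L² = 5·4·2²/6² = 20/9 kN·m
  R_B = Pa²(a+3b)/L³ = 5·4²·(4+3·2)/6³ = 100/27 kN
  M_B = -Pa²b/L² = -5·4²·2/6² = -40/9 kN·m
Load 4 — point force P=17 kN at a=3 m (b=L-a=3):
  R_A = Pb²(3a+b)/L³ = 17·3²·(3·3+3)/6³ = 17/2 kN
  M_A = Pab²/L² = 17·3·3²/6² = 51/4 kN·m
  R_B = Pa²(a+3b)/L³ = 17·3²·(3+3·3)/6³ = 17/2 kN
  M_B = -Pa²b/L² = -17·3²·3/6² = -51/4 kN·m
Superposition: R_A = 5737/135 kN, M_A = 9283/180 kN·m, R_B = 8168/135 kN, M_B = -11087/180 kN·m

R_A = 5737/135 kN, M_A = 9283/180 kN·m, R_B = 8168/135 kN, M_B = -11087/180 kN·m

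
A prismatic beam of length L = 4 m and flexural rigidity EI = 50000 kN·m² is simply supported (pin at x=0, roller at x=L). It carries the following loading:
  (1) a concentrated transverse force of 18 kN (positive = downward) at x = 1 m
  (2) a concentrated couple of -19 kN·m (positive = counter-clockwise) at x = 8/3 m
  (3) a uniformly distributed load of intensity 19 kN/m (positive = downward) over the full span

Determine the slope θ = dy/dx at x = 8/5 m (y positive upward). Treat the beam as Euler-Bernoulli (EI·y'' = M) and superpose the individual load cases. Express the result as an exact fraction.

θ(8/5) = -64543/225000000 rad

Load 1 — point force P=18 kN at a=1 m (b=L-a=3):
  θ_1 = -Pa(2L²-6Lx+3x²+a²)/(6LEI)  [x>a] = -18·1·(2·4²-6·4·(8/5)+3·(8/5)²+1²)/(6·4·50000) = -171/5000000 rad
Load 2 — applied couple M₀=-19 kN·m at a=8/3 m (b=L-a=4/3):
  θ_2 = (M₀x²/(2L)+C₁)/EI  [x≤a] with C₁=M₀(3b²-L²)/(6L)=76/9 = ((-19)·(8/5)²/(2·4)+(76/9))/50000 = 133/2812500 rad
Load 3 — uniform load w=19 kN/m over full span:
  θ_3 = -w(L³-6Lx²+4x³)/(24EI) = -19·(4³-6·4·(8/5)²+4·(8/5)³)/(24·50000) = -703/2343750 rad
Superposition: θ = Σ θ_i = -64543/225000000 rad ≈ -0.000287 rad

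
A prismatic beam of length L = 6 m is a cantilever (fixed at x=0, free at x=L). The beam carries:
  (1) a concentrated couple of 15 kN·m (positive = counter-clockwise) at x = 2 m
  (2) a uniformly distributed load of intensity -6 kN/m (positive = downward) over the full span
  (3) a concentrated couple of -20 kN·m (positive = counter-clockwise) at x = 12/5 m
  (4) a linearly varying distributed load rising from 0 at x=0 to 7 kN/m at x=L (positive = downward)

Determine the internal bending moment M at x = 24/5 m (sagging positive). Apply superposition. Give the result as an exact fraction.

M(24/5) = -48/125 kN·m

Load 1 — applied couple M₀=15 kN·m at a=2 m (b=L-a=4):
  M_1 = 0  [x>a] = 0 kN·m
Load 2 — uniform load w=-6 kN/m over full span:
  M_2 = -w(L-x)²/2 = -(-6)·(6-(24/5))²/2 = 108/25 kN·m
Load 3 — applied couple M₀=-20 kN·m at a=12/5 m (b=L-a=18/5):
  M_3 = 0  [x>a] = 0 kN·m
Load 4 — triangular load w₀=7 kN/m (0→w₀ over full span):
  M_4 = w₀Lx/2 - w₀L²/3 - w₀x³/(6L) = 7·6·(24/5)/2 - 7·6²/3 - 7·(24/5)³/(6·6) = -588/125 kN·m
Superposition: M = Σ M_i = -48/125 kN·m ≈ -0.384000 kN·m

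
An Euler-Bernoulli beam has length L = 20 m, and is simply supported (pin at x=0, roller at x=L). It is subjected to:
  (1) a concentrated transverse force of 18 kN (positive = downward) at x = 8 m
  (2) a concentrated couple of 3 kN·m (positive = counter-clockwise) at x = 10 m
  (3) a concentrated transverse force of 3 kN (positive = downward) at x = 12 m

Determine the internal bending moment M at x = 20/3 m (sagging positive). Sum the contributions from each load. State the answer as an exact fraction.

Load 1 — point force P=18 kN at a=8 m (b=L-a=12):
  M_1 = Pbx/L  [x≤a] = 18·12·(20/3)/20 = 72 kN·m
Load 2 — applied couple M₀=3 kN·m at a=10 m (b=L-a=10):
  M_2 = M₀x/L  [x≤a] = 3·(20/3)/20 = 1 kN·m
Load 3 — point force P=3 kN at a=12 m (b=L-a=8):
  M_3 = Pbx/L  [x≤a] = 3·8·(20/3)/20 = 8 kN·m
Superposition: M = Σ M_i = 81 kN·m ≈ 81.000000 kN·m

M(20/3) = 81 kN·m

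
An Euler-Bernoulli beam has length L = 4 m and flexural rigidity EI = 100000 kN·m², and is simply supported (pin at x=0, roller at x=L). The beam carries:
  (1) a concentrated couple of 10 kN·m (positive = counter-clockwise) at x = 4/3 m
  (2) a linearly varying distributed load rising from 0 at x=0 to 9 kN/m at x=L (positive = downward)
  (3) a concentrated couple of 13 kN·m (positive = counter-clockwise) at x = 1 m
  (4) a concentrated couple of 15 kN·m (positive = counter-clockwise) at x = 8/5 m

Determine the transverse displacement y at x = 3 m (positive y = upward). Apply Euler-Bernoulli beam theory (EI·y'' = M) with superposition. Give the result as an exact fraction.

Load 1 — applied couple M₀=10 kN·m at a=4/3 m (b=L-a=8/3):
  y_1 = (M₀x³/(6L)-M₀(x-a)²/2+C₁x)/EI  [x>a] with C₁=M₀(3b²-L²)/(6L)=20/9 = (10·3³/(6·4)-10·(3-(4/3))²/2+(20/9)·3)/100000 = 29/720000 m
Load 2 — triangular load w₀=9 kN/m (0→w₀ over full span):
  y_2 = -w₀x(7L⁴-10L²x²+3x⁴)/(360LEI) = -9·3·(7·4⁴-10·4²·3²+3·3⁴)/(360·4·100000) = -357/3200000 m
Load 3 — applied couple M₀=13 kN·m at a=1 m (b=L-a=3):
  y_3 = (M₀x³/(6L)-M₀(x-a)²/2+C₁x)/EI  [x>a] with C₁=M₀(3b²-L²)/(6L)=143/24 = (13·3³/(6·4)-13·(3-1)²/2+(143/24)·3)/100000 = 13/200000 m
Load 4 — applied couple M₀=15 kN·m at a=8/5 m (b=L-a=12/5):
  y_4 = (M₀x³/(6L)-M₀(x-a)²/2+C₁x)/EI  [x>a] with C₁=M₀(3b²-L²)/(6L)=4/5 = (15·3³/(6·4)-15·(3-(8/5))²/2+(4/5)·3)/100000 = 183/4000000 m
Superposition: y = Σ y_i = 5683/144000000 m ≈ 0.000039 m

y(3) = 5683/144000000 m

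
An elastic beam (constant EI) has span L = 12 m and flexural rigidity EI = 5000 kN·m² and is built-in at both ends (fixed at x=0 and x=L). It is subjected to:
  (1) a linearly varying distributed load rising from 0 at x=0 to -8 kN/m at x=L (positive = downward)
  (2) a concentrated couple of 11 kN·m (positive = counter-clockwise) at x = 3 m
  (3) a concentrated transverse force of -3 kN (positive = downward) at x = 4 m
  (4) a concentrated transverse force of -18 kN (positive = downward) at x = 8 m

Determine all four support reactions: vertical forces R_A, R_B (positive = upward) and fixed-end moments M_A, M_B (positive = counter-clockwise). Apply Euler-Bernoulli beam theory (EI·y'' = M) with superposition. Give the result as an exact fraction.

Load 1 — triangular load w₀=-8 kN/m (0→w₀ over full span):
  R_A = 3w₀L/20 = 3·(-8)·12/20 = -72/5 kN
  M_A = w₀L²/30 = (-8)·12²/30 = -192/5 kN·m
  R_B = 7w₀L/20 = 7·(-8)·12/20 = -168/5 kN
  M_B = -w₀L²/20 = -(-8)·12²/20 = 288/5 kN·m
Load 2 — applied couple M₀=11 kN·m at a=3 m (b=L-a=9):
  R_A = 6M₀ab/L³ = 6·11·3·9/12³ = 33/32 kN
  M_A = M₀b(2a-b)/L² = 11·9·(2·3-9)/12² = -33/16 kN·m
  R_B = -6M₀ab/L³ = -6·11·3·9/12³ = -33/32 kN
  M_B = M₀a(2b-a)/L² = 11·3·(2·9-3)/12² = 55/16 kN·m
Load 3 — point force P=-3 kN at a=4 m (b=L-a=8):
  R_A = Pb²(3a+b)/L³ = (-3)·8²·(3·4+8)/12³ = -20/9 kN
  M_A = Pab²/L² = (-3)·4·8²/12² = -16/3 kN·m
  R_B = Pa²(a+3b)/L³ = (-3)·4²·(4+3·8)/12³ = -7/9 kN
  M_B = -Pa²b/L² = -(-3)·4²·8/12² = 8/3 kN·m
Load 4 — point force P=-18 kN at a=8 m (b=L-a=4):
  R_A = Pb²(3a+b)/L³ = (-18)·4²·(3·8+4)/12³ = -14/3 kN
  M_A = Pab²/L² = (-18)·8·4²/12² = -16 kN·m
  R_B = Pa²(a+3b)/L³ = (-18)·8²·(8+3·4)/12³ = -40/3 kN
  M_B = -Pa²b/L² = -(-18)·8²·4/12² = 32 kN·m
Superposition: R_A = -29171/1440 kN, M_A = -14831/240 kN·m, R_B = -70189/1440 kN, M_B = 22969/240 kN·m

R_A = -29171/1440 kN, M_A = -14831/240 kN·m, R_B = -70189/1440 kN, M_B = 22969/240 kN·m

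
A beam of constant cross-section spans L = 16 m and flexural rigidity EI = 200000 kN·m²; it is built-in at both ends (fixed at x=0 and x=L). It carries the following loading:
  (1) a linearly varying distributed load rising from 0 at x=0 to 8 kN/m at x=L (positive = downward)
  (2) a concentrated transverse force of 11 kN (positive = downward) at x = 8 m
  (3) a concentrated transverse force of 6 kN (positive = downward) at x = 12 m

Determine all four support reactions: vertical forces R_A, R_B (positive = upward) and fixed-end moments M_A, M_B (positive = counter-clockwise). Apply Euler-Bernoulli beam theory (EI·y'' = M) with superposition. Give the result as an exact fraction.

Load 1 — triangular load w₀=8 kN/m (0→w₀ over full span):
  R_A = 3w₀L/20 = 3·8·16/20 = 96/5 kN
  M_A = w₀L²/30 = 8·16²/30 = 1024/15 kN·m
  R_B = 7w₀L/20 = 7·8·16/20 = 224/5 kN
  M_B = -w₀L²/20 = -8·16²/20 = -512/5 kN·m
Load 2 — point force P=11 kN at a=8 m (b=L-a=8):
  R_A = Pb²(3a+b)/L³ = 11·8²·(3·8+8)/16³ = 11/2 kN
  M_A = Pab²/L² = 11·8·8²/16² = 22 kN·m
  R_B = Pa²(a+3b)/L³ = 11·8²·(8+3·8)/16³ = 11/2 kN
  M_B = -Pa²b/L² = -11·8²·8/16² = -22 kN·m
Load 3 — point force P=6 kN at a=12 m (b=L-a=4):
  R_A = Pb²(3a+b)/L³ = 6·4²·(3·12+4)/16³ = 15/16 kN
  M_A = Pab²/L² = 6·12·4²/16² = 9/2 kN·m
  R_B = Pa²(a+3b)/L³ = 6·12²·(12+3·4)/16³ = 81/16 kN
  M_B = -Pa²b/L² = -6·12²·4/16² = -27/2 kN·m
Superposition: R_A = 2051/80 kN, M_A = 2843/30 kN·m, R_B = 4429/80 kN, M_B = -1379/10 kN·m

R_A = 2051/80 kN, M_A = 2843/30 kN·m, R_B = 4429/80 kN, M_B = -1379/10 kN·m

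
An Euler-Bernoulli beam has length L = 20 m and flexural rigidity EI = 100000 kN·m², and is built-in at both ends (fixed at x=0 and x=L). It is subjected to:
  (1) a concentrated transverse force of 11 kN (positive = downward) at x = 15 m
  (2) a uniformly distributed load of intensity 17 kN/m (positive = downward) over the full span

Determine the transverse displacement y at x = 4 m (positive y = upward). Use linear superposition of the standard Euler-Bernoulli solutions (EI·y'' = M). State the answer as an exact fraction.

y(4) = -5931/200000 m

Load 1 — point force P=11 kN at a=15 m (b=L-a=5):
  y_1 = -Pb²x²(3aL-(3a+b)x)/(6L³EI)  [x≤a] = -11·5²·4²·(3·15·20-(3·15+5)·4)/(6·20³·100000) = -77/120000 m
Load 2 — uniform load w=17 kN/m over full span:
  y_2 = -wx²(L-x)²/(24EI) = -17·4²·(20-4)²/(24·100000) = -272/9375 m
Superposition: y = Σ y_i = -5931/200000 m ≈ -0.029655 m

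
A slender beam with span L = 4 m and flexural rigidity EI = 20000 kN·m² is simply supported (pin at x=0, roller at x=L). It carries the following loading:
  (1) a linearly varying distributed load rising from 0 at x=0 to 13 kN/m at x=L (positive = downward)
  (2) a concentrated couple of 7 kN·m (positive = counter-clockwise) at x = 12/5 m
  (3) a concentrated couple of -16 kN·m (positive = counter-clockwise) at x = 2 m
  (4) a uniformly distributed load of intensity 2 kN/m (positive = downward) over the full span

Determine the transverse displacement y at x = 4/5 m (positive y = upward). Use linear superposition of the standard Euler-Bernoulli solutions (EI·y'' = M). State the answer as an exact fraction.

Load 1 — triangular load w₀=13 kN/m (0→w₀ over full span):
  y_1 = -w₀x(7L⁴-10L²x²+3x⁴)/(360LEI) = -13·(4/5)·(7·4⁴-10·4²·(4/5)²+3·(4/5)⁴)/(360·4·20000) = -17888/29296875 m
Load 2 — applied couple M₀=7 kN·m at a=12/5 m (b=L-a=8/5):
  y_2 = (M₀x³/(6L)+C₁x)/EI  [x≤a] with C₁=M₀(3b²-L²)/(6L)=-182/75 = (7·(4/5)³/(6·4)+(-182/75)·(4/5))/20000 = -7/78125 m
Load 3 — applied couple M₀=-16 kN·m at a=2 m (b=L-a=2):
  y_3 = (M₀x³/(6L)+C₁x)/EI  [x≤a] with C₁=M₀(3b²-L²)/(6L)=8/3 = ((-16)·(4/5)³/(6·4)+(8/3)·(4/5))/20000 = 7/78125 m
Load 4 — uniform load w=2 kN/m over full span:
  y_4 = -wx(L³-2Lx²+x³)/(24EI) = -2·(4/5)·(4³-2·4·(4/5)²+(4/5)³)/(24·20000) = -232/1171875 m
Superposition: y = Σ y_i = -7896/9765625 m ≈ -0.000809 m

y(4/5) = -7896/9765625 m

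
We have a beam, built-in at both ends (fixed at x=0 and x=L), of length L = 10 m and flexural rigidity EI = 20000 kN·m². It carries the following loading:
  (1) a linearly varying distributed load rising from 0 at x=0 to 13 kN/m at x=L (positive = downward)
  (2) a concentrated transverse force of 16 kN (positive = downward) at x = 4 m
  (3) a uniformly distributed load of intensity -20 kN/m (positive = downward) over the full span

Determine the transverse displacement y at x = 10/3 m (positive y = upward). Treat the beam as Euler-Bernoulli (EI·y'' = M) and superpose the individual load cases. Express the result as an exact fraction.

y(10/3) = 20293/1822500 m

Load 1 — triangular load w₀=13 kN/m (0→w₀ over full span):
  y_1 = -w₀x²(L-x)²(x+2L)/(120LEI) = -13·(10/3)²·(10-(10/3))²·((10/3)+2·10)/(120·10·20000) = -91/14580 m
Load 2 — point force P=16 kN at a=4 m (b=L-a=6):
  y_2 = -Pb²x²(3aL-(3a+b)x)/(6L³EI)  [x≤a] = -16·6²·(10/3)²·(3·4·10-(3·4+6)·(10/3))/(6·10³·20000) = -2/625 m
Load 3 — uniform load w=-20 kN/m over full span:
  y_3 = -wx²(L-x)²/(24EI) = -(-20)·(10/3)²·(10-(10/3))²/(24·20000) = 5/243 m
Superposition: y = Σ y_i = 20293/1822500 m ≈ 0.011135 m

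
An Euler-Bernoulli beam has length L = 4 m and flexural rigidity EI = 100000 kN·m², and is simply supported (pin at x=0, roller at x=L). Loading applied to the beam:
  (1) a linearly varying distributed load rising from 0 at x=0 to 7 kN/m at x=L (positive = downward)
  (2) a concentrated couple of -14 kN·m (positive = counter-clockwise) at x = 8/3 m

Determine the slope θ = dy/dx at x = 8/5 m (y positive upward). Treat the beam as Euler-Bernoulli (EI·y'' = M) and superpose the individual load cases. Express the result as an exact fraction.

θ(8/5) = -259/17578125 rad

Load 1 — triangular load w₀=7 kN/m (0→w₀ over full span):
  θ_1 = -w₀(7L⁴-30L²x²+15x⁴)/(360LEI) = -7·(7·4⁴-30·4²·(8/5)²+15·(8/5)⁴)/(360·4·100000) = -2261/70312500 rad
Load 2 — applied couple M₀=-14 kN·m at a=8/3 m (b=L-a=4/3):
  θ_2 = (M₀x²/(2L)+C₁)/EI  [x≤a] with C₁=M₀(3b²-L²)/(6L)=56/9 = ((-14)·(8/5)²/(2·4)+(56/9))/100000 = 49/2812500 rad
Superposition: θ = Σ θ_i = -259/17578125 rad ≈ -0.000015 rad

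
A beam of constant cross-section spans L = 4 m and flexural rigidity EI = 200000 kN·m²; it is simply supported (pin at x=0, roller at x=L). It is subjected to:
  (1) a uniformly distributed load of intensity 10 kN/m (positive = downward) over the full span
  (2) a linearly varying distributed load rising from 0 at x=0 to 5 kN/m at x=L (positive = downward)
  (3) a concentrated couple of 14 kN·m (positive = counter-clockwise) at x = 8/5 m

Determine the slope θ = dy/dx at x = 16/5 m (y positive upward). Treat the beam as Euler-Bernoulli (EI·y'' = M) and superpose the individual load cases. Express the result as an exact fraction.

Load 1 — uniform load w=10 kN/m over full span:
  θ_1 = -w(L³-6Lx²+4x³)/(24EI) = -10·(4³-6·4·(16/5)²+4·(16/5)³)/(24·200000) = 33/312500 rad
Load 2 — triangular load w₀=5 kN/m (0→w₀ over full span):
  θ_2 = -w₀(7L⁴-30L²x²+15x⁴)/(360LEI) = -5·(7·4⁴-30·4²·(16/5)²+15·(16/5)⁴)/(360·4·200000) = 757/28125000 rad
Load 3 — applied couple M₀=14 kN·m at a=8/5 m (b=L-a=12/5):
  θ_3 = (M₀x²/(2L)-M₀(x-a)+C₁)/EI  [x>a] with C₁=M₀(3b²-L²)/(6L)=56/75 = (14·(16/5)²/(2·4)-14·((16/5)-(8/5))+(56/75))/200000 = -7/375000 rad
Superposition: θ = Σ θ_i = 1601/14062500 rad ≈ 0.000114 rad

θ(16/5) = 1601/14062500 rad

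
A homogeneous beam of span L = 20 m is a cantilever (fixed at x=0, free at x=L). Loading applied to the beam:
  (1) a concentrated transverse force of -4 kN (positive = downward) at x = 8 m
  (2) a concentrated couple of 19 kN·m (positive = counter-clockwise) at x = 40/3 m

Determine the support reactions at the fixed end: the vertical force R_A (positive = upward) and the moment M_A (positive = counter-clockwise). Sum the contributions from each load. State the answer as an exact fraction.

R_A = -4 kN, M_A = -51 kN·m

Load 1 — point force P=-4 kN at a=8 m (b=L-a=12):
  R_A = P = (-4) = -4 kN
  M_A = Pa = (-4)·8 = -32 kN·m
Load 2 — applied couple M₀=19 kN·m at a=40/3 m (b=L-a=20/3):
  R_A = 0 kN
  M_A = -M₀ = -19 kN·m
Superposition: R_A = -4 kN, M_A = -51 kN·m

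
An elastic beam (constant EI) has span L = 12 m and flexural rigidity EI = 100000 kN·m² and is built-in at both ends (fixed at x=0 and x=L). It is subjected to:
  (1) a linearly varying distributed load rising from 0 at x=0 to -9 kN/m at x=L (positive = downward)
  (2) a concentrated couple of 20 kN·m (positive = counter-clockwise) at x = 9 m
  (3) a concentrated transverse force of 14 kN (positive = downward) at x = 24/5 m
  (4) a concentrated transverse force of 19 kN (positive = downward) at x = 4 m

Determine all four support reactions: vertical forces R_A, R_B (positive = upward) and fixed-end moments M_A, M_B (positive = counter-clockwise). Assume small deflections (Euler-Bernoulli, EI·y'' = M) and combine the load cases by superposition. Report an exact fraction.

R_A = 238169/27000 kN, M_A = 94589/4500 kN·m, R_B = -805169/27000 kN, M_B = 126149/4500 kN·m

Load 1 — triangular load w₀=-9 kN/m (0→w₀ over full span):
  R_A = 3w₀L/20 = 3·(-9)·12/20 = -81/5 kN
  M_A = w₀L²/30 = (-9)·12²/30 = -216/5 kN·m
  R_B = 7w₀L/20 = 7·(-9)·12/20 = -189/5 kN
  M_B = -w₀L²/20 = -(-9)·12²/20 = 324/5 kN·m
Load 2 — applied couple M₀=20 kN·m at a=9 m (b=L-a=3):
  R_A = 6M₀ab/L³ = 6·20·9·3/12³ = 15/8 kN
  M_A = M₀b(2a-b)/L² = 20·3·(2·9-3)/12² = 25/4 kN·m
  R_B = -6M₀ab/L³ = -6·20·9·3/12³ = -15/8 kN
  M_B = M₀a(2b-a)/L² = 20·9·(2·3-9)/12² = -15/4 kN·m
Load 3 — point force P=14 kN at a=24/5 m (b=L-a=36/5):
  R_A = Pb²(3a+b)/L³ = 14·(36/5)²·(3·(24/5)+(36/5))/12³ = 1134/125 kN
  M_A = Pab²/L² = 14·(24/5)·(36/5)²/12² = 3024/125 kN·m
  R_B = Pa²(a+3b)/L³ = 14·(24/5)²·((24/5)+3·(36/5))/12³ = 616/125 kN
  M_B = -Pa²b/L² = -14·(24/5)²·(36/5)/12² = -2016/125 kN·m
Load 4 — point force P=19 kN at a=4 m (b=L-a=8):
  R_A = Pb²(3a+b)/L³ = 19·8²·(3·4+8)/12³ = 380/27 kN
  M_A = Pab²/L² = 19·4·8²/12² = 304/9 kN·m
  R_B = Pa²(a+3b)/L³ = 19·4²·(4+3·8)/12³ = 133/27 kN
  M_B = -Pa²b/L² = -19·4²·8/12² = -152/9 kN·m
Superposition: R_A = 238169/27000 kN, M_A = 94589/4500 kN·m, R_B = -805169/27000 kN, M_B = 126149/4500 kN·m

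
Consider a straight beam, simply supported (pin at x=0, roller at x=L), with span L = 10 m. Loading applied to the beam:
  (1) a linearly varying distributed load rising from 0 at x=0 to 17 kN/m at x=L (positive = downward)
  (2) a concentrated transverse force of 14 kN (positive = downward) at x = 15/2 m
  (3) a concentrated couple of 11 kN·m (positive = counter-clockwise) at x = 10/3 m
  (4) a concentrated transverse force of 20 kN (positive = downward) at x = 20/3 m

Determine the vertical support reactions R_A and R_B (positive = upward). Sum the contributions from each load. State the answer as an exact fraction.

Load 1 — triangular load w₀=17 kN/m (0→w₀ over full span):
  R_A = w₀L/6 = 17·10/6 = 85/3 kN
  R_B = w₀L/3 = 17·10/3 = 170/3 kN
Load 2 — point force P=14 kN at a=15/2 m (b=L-a=5/2):
  R_A = Pb/L = 14·(5/2)/10 = 7/2 kN
  R_B = Pa/L = 14·(15/2)/10 = 21/2 kN
Load 3 — applied couple M₀=11 kN·m at a=10/3 m (b=L-a=20/3):
  R_A = M₀/L = 11/10 kN
  R_B = -M₀/L = -11/10 kN
Load 4 — point force P=20 kN at a=20/3 m (b=L-a=10/3):
  R_A = Pb/L = 20·(10/3)/10 = 20/3 kN
  R_B = Pa/L = 20·(20/3)/10 = 40/3 kN
Superposition: R_A = 198/5 kN, R_B = 397/5 kN

R_A = 198/5 kN, R_B = 397/5 kN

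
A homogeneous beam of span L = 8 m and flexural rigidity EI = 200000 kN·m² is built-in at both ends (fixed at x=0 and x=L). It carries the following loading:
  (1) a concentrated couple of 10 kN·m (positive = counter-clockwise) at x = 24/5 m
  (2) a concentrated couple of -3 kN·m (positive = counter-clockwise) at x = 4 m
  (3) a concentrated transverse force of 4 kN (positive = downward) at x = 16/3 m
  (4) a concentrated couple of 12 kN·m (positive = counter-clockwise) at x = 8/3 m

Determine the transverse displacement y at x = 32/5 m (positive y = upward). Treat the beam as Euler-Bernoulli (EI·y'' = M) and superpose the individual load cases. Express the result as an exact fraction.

y(32/5) = -3541/1265625000 m

Load 1 — applied couple M₀=10 kN·m at a=24/5 m (b=L-a=16/5):
  y_1 = (R_Ax³/6 - M_Ax²/2 - M₀(x-a)²/2)/EI  [x>a] with R_A=9/5, M_A=16/5 = ((9/5)·(32/5)³/6 - (16/5)·(32/5)²/2 - 10·((32/5)-(24/5))²/2)/200000 = 3/1953125 m
Load 2 — applied couple M₀=-3 kN·m at a=4 m (b=L-a=4):
  y_2 = (R_Ax³/6 - M_Ax²/2 - M₀(x-a)²/2)/EI  [x>a] with R_A=-9/16, M_A=-3/4 = ((-9/16)·(32/5)³/6 - (-3/4)·(32/5)²/2 - (-3)·((32/5)-4)²/2)/200000 = -9/3125000 m
Load 3 — point force P=4 kN at a=16/3 m (b=L-a=8/3):
  y_3 = -Pa²(L-x)²(3bL-(3b+a)(L-x))/(6L³EI)  [x>a] = -4·(16/3)²·(8-(32/5))²·(3·(8/3)·8-(3·(8/3)+(16/3))·(8-(32/5)))/(6·8³·200000) = -128/6328125 m
Load 4 — applied couple M₀=12 kN·m at a=8/3 m (b=L-a=16/3):
  y_4 = (R_Ax³/6 - M_Ax²/2 - M₀(x-a)²/2)/EI  [x>a] with R_A=2, M_A=0 = (2·(32/5)³/6 - 0·(32/5)²/2 - 12·((32/5)-(8/3))²/2)/200000 = 22/1171875 m
Superposition: y = Σ y_i = -3541/1265625000 m ≈ -0.000003 m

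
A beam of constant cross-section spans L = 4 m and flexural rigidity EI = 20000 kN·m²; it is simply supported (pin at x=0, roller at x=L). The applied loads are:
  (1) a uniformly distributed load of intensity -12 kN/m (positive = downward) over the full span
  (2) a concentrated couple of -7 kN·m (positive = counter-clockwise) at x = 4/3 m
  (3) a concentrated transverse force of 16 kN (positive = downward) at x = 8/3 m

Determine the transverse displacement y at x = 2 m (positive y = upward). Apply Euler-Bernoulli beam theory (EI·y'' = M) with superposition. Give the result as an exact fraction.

y(2) = 1453/1620000 m

Load 1 — uniform load w=-12 kN/m over full span:
  y_1 = -wx(L³-2Lx²+x³)/(24EI) = -(-12)·2·(4³-2·4·2²+2³)/(24·20000) = 1/500 m
Load 2 — applied couple M₀=-7 kN·m at a=4/3 m (b=L-a=8/3):
  y_2 = (M₀x³/(6L)-M₀(x-a)²/2+C₁x)/EI  [x>a] with C₁=M₀(3b²-L²)/(6L)=-14/9 = ((-7)·2³/(6·4)-(-7)·(2-(4/3))²/2+(-14/9)·2)/20000 = -7/36000 m
Load 3 — point force P=16 kN at a=8/3 m (b=L-a=4/3):
  y_3 = -Pbx(L²-b²-x²)/(6LEI)  [x≤a] = -16·(4/3)·2·(4²-(4/3)²-2²)/(6·4·20000) = -46/50625 m
Superposition: y = Σ y_i = 1453/1620000 m ≈ 0.000897 m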